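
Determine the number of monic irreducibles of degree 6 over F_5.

2580

x^(5^6) − x is the product of all monic irreducibles of degree dividing 6; Möbius inversion gives N = (1/6) Σ μ(6/d)·5^d.
Divisors of 6: 1, 2, 3, 6; μ(6/d) for each: 1, -1, -1, 1.
Σ = 5^1 − 5^2 − 5^3 + 5^6 = 15480.
N = 15480/6 = 2580.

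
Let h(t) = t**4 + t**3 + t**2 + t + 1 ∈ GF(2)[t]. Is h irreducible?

Check for roots in GF(2): h(0) = 1; h(1) = 1.
No roots, so no linear factors.
Monic irreducibles of degree 2 over GF(2): t**2 + t + 1.
None of them divide h (all give nonzero remainder).
No irreducible factor of degree ≤ 2 exists, so h is irreducible over GF(2).

Yes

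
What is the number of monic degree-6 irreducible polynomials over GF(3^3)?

x^(27^6) − x is the product of all monic irreducibles of degree dividing 6; Möbius inversion gives N = (1/6) Σ μ(6/d)·27^d.
Divisors of 6: 1, 2, 3, 6; μ(6/d) for each: 1, -1, -1, 1.
Σ = 27^1 − 27^2 − 27^3 + 27^6 = 387400104.
N = 387400104/6 = 64566684.

64566684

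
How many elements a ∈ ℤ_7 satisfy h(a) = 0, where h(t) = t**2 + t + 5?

2

Evaluate at each of the 7 elements of ℤ_7:
h(0) = 5; h(1) = 0 → root; h(2) = 4; h(3) = 3; h(4) = 4; h(5) = 0 → root; h(6) = 5.
Roots: {1, 5}.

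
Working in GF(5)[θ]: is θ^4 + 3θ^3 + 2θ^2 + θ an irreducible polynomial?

No

Write m(θ) = θ^4 + 3θ^3 + 2θ^2 + θ.
Check for roots in GF(5): m(0) = 0 → root; m(1) = 2; m(2) = 0 → root; m(3) = 3; m(4) = 4.
m(0) = 0, so (θ) divides m(θ); m is reducible.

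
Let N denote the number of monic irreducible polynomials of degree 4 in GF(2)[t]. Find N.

Gauss's count: N_{2}(4) = (1/4) Σ_{d|4} μ(4/d)·2^d.
Divisors of 4: 1, 2, 4; μ(4/d) for each: 0, -1, 1.
Σ = − 2^2 + 2^4 = 12.
N = 12/4 = 3.

3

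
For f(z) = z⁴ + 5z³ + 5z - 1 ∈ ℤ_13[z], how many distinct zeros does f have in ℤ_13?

Evaluate at each of the 13 elements of ℤ_13:
f(0) = 12; f(1) = 10; f(2) = 0 → root; f(3) = 9; f(4) = 10; f(5) = 0 → root; f(6) = 0 → root; f(7) = 3; f(8) = 0 → root; f(9) = 6; f(10) = 8; f(11) = 4; f(12) = 3.
Roots: {2, 5, 6, 8}.

4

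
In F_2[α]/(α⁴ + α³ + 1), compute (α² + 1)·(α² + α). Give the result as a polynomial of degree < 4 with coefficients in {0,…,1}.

α^2 + α + 1

Multiply in F_2[α]: (α² + 1)·(α² + α) = α⁴ + α³ + α² + α.
Reduce using α⁴ ≡ α³ + 1 (mod α⁴ + α³ + 1).
Reduced: α² + α + 1.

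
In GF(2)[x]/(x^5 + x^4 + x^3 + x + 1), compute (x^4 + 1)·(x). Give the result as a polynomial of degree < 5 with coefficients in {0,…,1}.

x^4 + x^3 + 1

Multiply in GF(2)[x]: (x^4 + 1)·(x) = x^5 + x.
Reduce using x^5 ≡ x^4 + x^3 + x + 1 (mod x^5 + x^4 + x^3 + x + 1).
Reduced: x^4 + x^3 + 1.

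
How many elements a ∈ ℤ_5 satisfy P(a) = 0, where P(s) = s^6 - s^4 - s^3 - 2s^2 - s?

4

Evaluate at each of the 5 elements of ℤ_5:
P(0) = 0 → root; P(1) = 1; P(2) = 0 → root; P(3) = 0 → root; P(4) = 0 → root.
Roots: {0, 2, 3, 4}.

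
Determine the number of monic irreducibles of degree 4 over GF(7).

588

x^(7^4) − x is the product of all monic irreducibles of degree dividing 4; Möbius inversion gives N = (1/4) Σ μ(4/d)·7^d.
Divisors of 4: 1, 2, 4; μ(4/d) for each: 0, -1, 1.
Σ = − 7^2 + 7^4 = 2352.
N = 2352/4 = 588.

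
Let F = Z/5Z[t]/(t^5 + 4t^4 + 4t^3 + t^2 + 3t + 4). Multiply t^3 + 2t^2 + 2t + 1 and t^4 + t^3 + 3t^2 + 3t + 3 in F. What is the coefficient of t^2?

Multiply in Z/5Z[t]: (t^3 + 2t^2 + 2t + 1)·(t^4 + t^3 + 3t^2 + 3t + 3) = t^7 + 3t^6 + 2t^5 + 2t^4 + t^3 + 4t + 3.
Reduce using t^5 ≡ t^4 + t^3 + 4t^2 + 2t + 1 (mod t^5 + 4t^4 + 4t^3 + t^2 + 3t + 4).
Reduced: 2t^4 + t^3 + 2t^2 + 2t.

2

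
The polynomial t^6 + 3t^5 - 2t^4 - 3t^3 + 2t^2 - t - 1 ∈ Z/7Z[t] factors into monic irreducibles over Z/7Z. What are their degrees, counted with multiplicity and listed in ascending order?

6

Write g(t) = t^6 + 3t^5 - 2t^4 - 3t^3 + 2t^2 - t - 1.
Complete factorization: g(t) = (t^6 + 3t^5 - 2t^4 - 3t^3 + 2t^2 - t - 1).
Factor degrees with multiplicity: 6 = 6.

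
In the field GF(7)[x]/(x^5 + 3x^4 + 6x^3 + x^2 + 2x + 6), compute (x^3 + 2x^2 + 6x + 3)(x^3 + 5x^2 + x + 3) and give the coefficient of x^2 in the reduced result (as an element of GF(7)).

Multiply in GF(7)[x]: (x^3 + 2x^2 + 6x + 3)·(x^3 + 5x^2 + x + 3) = x^6 + 3x^4 + 3x^3 + 6x^2 + 2.
Reduce using x^5 ≡ 4x^4 + x^3 + 6x^2 + 5x + 1 (mod x^5 + 3x^4 + 6x^3 + x^2 + 2x + 6).
Reduced: 6x^4 + 6x^3 + 6.

0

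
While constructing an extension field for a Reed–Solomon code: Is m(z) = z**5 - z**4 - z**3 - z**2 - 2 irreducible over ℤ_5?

Yes

Check for roots in ℤ_5: m(0) = 3; m(1) = 1; m(2) = 2; m(3) = 4; m(4) = 1.
No roots, so no linear factors.
Degree-2 irreducible divisors: test the 10 monic irreducibles of degree 2 over GF(5).
None of them divide m (all give nonzero remainder).
No irreducible factor of degree ≤ 2 exists, so m is irreducible over GF(5).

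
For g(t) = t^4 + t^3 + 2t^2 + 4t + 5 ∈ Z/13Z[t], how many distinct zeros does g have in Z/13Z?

4

Evaluate at each of the 13 elements of Z/13Z:
g(0) = 5; g(1) = 0 → root; g(2) = 6; g(3) = 0 → root; g(4) = 9; g(5) = 6; g(6) = 1; g(7) = 2; g(8) = 2; g(9) = 5; g(10) = 0 → root; g(11) = 0 → root; g(12) = 3.
Roots: {1, 3, 10, 11}.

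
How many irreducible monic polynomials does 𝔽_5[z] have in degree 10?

The number of monic irreducibles of degree 10 over GF(5) is (1/10)·Σ_{d∣10} μ(10/d) 5^d.
Divisors of 10: 1, 2, 5, 10; μ(10/d) for each: 1, -1, -1, 1.
Σ = 5^1 − 5^2 − 5^5 + 5^10 = 9762480.
N = 9762480/10 = 976248.

976248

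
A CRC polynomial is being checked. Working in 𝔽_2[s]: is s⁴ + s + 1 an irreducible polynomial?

Write h(s) = s⁴ + s + 1.
Check for roots in 𝔽_2: h(0) = 1; h(1) = 1.
No roots, so no linear factors.
Monic irreducibles of degree 2 over GF(2): s² + s + 1.
None of them divide h (all give nonzero remainder).
No irreducible factor of degree ≤ 2 exists, so h is irreducible over GF(2).

Yes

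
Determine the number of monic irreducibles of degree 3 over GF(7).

112

By the necklace-counting formula, N_7(3) = (1/3) Σ_{d|3} μ(3/d)·7^d.
Divisors of 3: 1, 3; μ(3/d) for each: -1, 1.
Σ = − 7^1 + 7^3 = 336.
N = 336/3 = 112.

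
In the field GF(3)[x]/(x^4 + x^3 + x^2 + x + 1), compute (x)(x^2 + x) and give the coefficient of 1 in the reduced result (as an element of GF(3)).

0

Multiply in GF(3)[x]: (x)·(x^2 + x) = x^3 + x^2.
Reduced: x^3 + x^2.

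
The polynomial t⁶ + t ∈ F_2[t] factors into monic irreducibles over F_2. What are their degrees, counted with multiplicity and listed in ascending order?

Write g(t) = t⁶ + t.
Roots in F_2: g(0) = 0 → root; g(1) = 0 → root.
Linear factors from roots: (t), (t + 1).
Complete factorization: g(t) = (t)·(t + 1)·(t⁴ + t³ + t² + t + 1).
Factor degrees with multiplicity: 1 + 1 + 4 = 6.

1, 1, 4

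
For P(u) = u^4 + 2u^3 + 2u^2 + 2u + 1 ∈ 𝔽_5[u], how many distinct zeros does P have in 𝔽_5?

3

Evaluate at each of the 5 elements of 𝔽_5:
P(0) = 1; P(1) = 3; P(2) = 0 → root; P(3) = 0 → root; P(4) = 0 → root.
Roots: {2, 3, 4}.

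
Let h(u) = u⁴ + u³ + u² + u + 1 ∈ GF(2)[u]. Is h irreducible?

Check for roots in GF(2): h(0) = 1; h(1) = 1.
No roots, so no linear factors.
Monic irreducibles of degree 2 over GF(2): u² + u + 1.
None of them divide h (all give nonzero remainder).
No irreducible factor of degree ≤ 2 exists, so h is irreducible over GF(2).

Yes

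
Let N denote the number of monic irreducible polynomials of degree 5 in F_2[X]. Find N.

6

The number of monic irreducibles of degree 5 over GF(2) is (1/5)·Σ_{d∣5} μ(5/d) 2^d.
Divisors of 5: 1, 5; μ(5/d) for each: -1, 1.
Σ = − 2^1 + 2^5 = 30.
N = 30/5 = 6.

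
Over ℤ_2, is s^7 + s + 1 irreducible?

Yes

Write g(s) = s^7 + s + 1.
Check for roots in ℤ_2: g(0) = 1; g(1) = 1.
No roots, so no linear factors.
Monic irreducibles of degree 2 over GF(2): s^2 + s + 1.
None of them divide g (all give nonzero remainder).
Monic irreducibles of degree 3 over GF(2): s^3 + s + 1, s^3 + s^2 + 1.
None of them divide g (all give nonzero remainder).
No irreducible factor of degree ≤ 3 exists, so g is irreducible over GF(2).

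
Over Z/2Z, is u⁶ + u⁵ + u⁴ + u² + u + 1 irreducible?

Write h(u) = u⁶ + u⁵ + u⁴ + u² + u + 1.
Check for roots in Z/2Z: h(0) = 1; h(1) = 0 → root.
h(1) = 0, so (u − 1) divides h(u); h is reducible.

No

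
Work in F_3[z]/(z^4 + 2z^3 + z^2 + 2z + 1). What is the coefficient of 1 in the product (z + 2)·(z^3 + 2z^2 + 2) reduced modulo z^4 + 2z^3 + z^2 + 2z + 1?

Multiply in F_3[z]: (z + 2)·(z^3 + 2z^2 + 2) = z^4 + z^3 + z^2 + 2z + 1.
Reduce using z^4 ≡ z^3 + 2z^2 + z + 2 (mod z^4 + 2z^3 + z^2 + 2z + 1).
Reduced: 2z^3.

0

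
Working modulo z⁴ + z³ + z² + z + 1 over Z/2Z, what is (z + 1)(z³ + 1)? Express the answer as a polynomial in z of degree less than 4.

z^2

Multiply in Z/2Z[z]: (z + 1)·(z³ + 1) = z⁴ + z³ + z + 1.
Reduce using z⁴ ≡ z³ + z² + z + 1 (mod z⁴ + z³ + z² + z + 1).
Reduced: z².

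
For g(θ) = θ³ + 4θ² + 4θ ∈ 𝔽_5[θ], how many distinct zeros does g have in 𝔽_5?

Evaluate at each of the 5 elements of 𝔽_5:
g(0) = 0 → root; g(1) = 4; g(2) = 2; g(3) = 0 → root; g(4) = 4.
Roots: {0, 3}.

2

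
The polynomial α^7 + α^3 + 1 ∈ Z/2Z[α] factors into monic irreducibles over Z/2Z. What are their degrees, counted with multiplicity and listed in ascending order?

Write f(α) = α^7 + α^3 + 1.
Roots in Z/2Z: f(0) = 1; f(1) = 1.
Complete factorization: f(α) = (α^7 + α^3 + 1).
Factor degrees with multiplicity: 7 = 7.

7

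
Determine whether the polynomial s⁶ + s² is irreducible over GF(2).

Write h(s) = s⁶ + s².
Check for roots in GF(2): h(0) = 0 → root; h(1) = 0 → root.
h(0) = 0, so (s) divides h(s); h is reducible.

No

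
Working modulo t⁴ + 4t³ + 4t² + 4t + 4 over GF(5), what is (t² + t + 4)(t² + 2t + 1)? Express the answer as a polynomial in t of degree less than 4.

4t^3 + 3t^2

Multiply in GF(5)[t]: (t² + t + 4)·(t² + 2t + 1) = t⁴ + 3t³ + 2t² + 4t + 4.
Reduce using t⁴ ≡ t³ + t² + t + 1 (mod t⁴ + 4t³ + 4t² + 4t + 4).
Reduced: 4t³ + 3t².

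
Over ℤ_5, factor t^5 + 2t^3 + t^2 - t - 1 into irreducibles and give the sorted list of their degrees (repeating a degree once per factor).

2, 3

Write g(t) = t^5 + 2t^3 + t^2 - t - 1.
Roots in ℤ_5: g(0) = 4; g(1) = 2; g(2) = 4; g(3) = 2; g(4) = 3.
Complete factorization: g(t) = (t^2 + t + 2)·(t^3 - t^2 + t + 2).
Factor degrees with multiplicity: 2 + 3 = 5.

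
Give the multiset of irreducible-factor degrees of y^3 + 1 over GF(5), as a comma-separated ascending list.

1, 2

Write g(y) = y^3 + 1.
Roots in GF(5): g(0) = 1; g(1) = 2; g(2) = 4; g(3) = 3; g(4) = 0 → root.
Linear factors from roots: (y + 1).
Complete factorization: g(y) = (y + 1)·(y^2 - y + 1).
Factor degrees with multiplicity: 1 + 2 = 3.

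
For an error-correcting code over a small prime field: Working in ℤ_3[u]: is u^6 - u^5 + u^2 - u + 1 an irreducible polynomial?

Write h(u) = u^6 - u^5 + u^2 - u + 1.
Check for roots in ℤ_3: h(0) = 1; h(1) = 1; h(2) = 2.
No roots, so no linear factors.
Monic irreducibles of degree 2 over GF(3): u^2 + 1, u^2 + u - 1, u^2 - u - 1.
None of them divide h (all give nonzero remainder).
Degree-3 irreducible divisors: test the 8 monic irreducibles of degree 3 over GF(3).
None of them divide h (all give nonzero remainder).
No irreducible factor of degree ≤ 3 exists, so h is irreducible over GF(3).

Yes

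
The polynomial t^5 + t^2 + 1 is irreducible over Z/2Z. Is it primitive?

Write f(t) = t^5 + t^2 + 1.
|GF(2^5)^×| = 2^5 − 1 = 31. Prime factorization: 31 = 31.
f is primitive ⇔ t has order 31 in GF(2)[t]/(f), i.e. t^(31/q) ≠ 1 for each prime q | 31.
t^(1) mod f = t.
None equal 1, so t has full order 31; f is primitive.

Yes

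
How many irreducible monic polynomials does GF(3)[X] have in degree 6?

116

x^(3^6) − x is the product of all monic irreducibles of degree dividing 6; Möbius inversion gives N = (1/6) Σ μ(6/d)·3^d.
Divisors of 6: 1, 2, 3, 6; μ(6/d) for each: 1, -1, -1, 1.
Σ = 3^1 − 3^2 − 3^3 + 3^6 = 696.
N = 696/6 = 116.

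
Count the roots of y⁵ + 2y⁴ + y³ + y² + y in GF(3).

3

Write P(y) = y⁵ + 2y⁴ + y³ + y² + y.
Evaluate at each of the 3 elements of GF(3):
P(0) = 0 → root; P(1) = 0 → root; P(2) = 0 → root.
Roots: {0, 1, 2}.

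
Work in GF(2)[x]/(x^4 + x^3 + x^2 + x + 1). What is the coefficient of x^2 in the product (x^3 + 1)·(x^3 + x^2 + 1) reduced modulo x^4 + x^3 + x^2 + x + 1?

Multiply in GF(2)[x]: (x^3 + 1)·(x^3 + x^2 + 1) = x^6 + x^5 + x^2 + 1.
Reduce using x^4 ≡ x^3 + x^2 + x + 1 (mod x^4 + x^3 + x^2 + x + 1).
Reduced: x^2 + x.

1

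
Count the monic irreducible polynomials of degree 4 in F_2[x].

Gauss's count: N_{2}(4) = (1/4) Σ_{d|4} μ(4/d)·2^d.
Divisors of 4: 1, 2, 4; μ(4/d) for each: 0, -1, 1.
Σ = − 2^2 + 2^4 = 12.
N = 12/4 = 3.

3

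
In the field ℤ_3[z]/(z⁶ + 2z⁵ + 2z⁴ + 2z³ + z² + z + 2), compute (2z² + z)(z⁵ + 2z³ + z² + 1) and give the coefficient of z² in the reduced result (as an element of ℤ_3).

0

Multiply in ℤ_3[z]: (2z² + z)·(z⁵ + 2z³ + z² + 1) = 2z⁷ + z⁶ + z⁵ + z⁴ + z³ + 2z² + z.
Reduce using z⁶ ≡ z⁵ + z⁴ + z³ + 2z² + 2z + 1 (mod z⁶ + 2z⁵ + 2z⁴ + 2z³ + z² + z + 2).
Reduced: 2z³.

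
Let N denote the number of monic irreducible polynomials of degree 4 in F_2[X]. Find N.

By the necklace-counting formula, N_2(4) = (1/4) Σ_{d|4} μ(4/d)·2^d.
Divisors of 4: 1, 2, 4; μ(4/d) for each: 0, -1, 1.
Σ = − 2^2 + 2^4 = 12.
N = 12/4 = 3.

3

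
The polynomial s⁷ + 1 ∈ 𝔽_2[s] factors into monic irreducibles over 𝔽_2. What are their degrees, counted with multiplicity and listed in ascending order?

Write f(s) = s⁷ + 1.
Roots in 𝔽_2: f(0) = 1; f(1) = 0 → root.
Linear factors from roots: (s + 1).
Complete factorization: f(s) = (s + 1)·(s³ + s + 1)·(s³ + s² + 1).
Factor degrees with multiplicity: 1 + 3 + 3 = 7.

1, 3, 3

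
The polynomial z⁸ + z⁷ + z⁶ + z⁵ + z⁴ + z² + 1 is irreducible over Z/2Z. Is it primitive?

Yes

Write f(z) = z⁸ + z⁷ + z⁶ + z⁵ + z⁴ + z² + 1.
|GF(2^8)^×| = 2^8 − 1 = 255. Prime factorization: 255 = 3·5·17.
f is primitive ⇔ z has order 255 in GF(2)[z]/(f), i.e. z^(255/q) ≠ 1 for each prime q | 255.
z^(85) mod f = z⁶ + z⁴ + z³ + z² + 1.
z^(51) mod f = z⁶ + z⁵ + z⁴ + z³ + z.
z^(15) mod f = z⁴ + z².
None equal 1, so z has full order 255; f is primitive.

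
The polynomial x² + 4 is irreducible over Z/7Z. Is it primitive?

Write f(x) = x² + 4.
|GF(7^2)^×| = 7^2 − 1 = 48. Prime factorization: 48 = 2^4·3.
f is primitive ⇔ x has order 48 in GF(7)[x]/(f), i.e. x^(48/q) ≠ 1 for each prime q | 48.
x^(24) mod f = 1
x^(16) mod f = 2.
Since x^(24) = 1, the order of x divides 24 < 48; not primitive.

No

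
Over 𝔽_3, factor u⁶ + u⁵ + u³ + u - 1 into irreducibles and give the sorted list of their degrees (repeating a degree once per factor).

1, 1, 1, 1, 2

Write h(u) = u⁶ + u⁵ + u³ + u - 1.
Roots in 𝔽_3: h(0) = 2; h(1) = 0 → root; h(2) = 0 → root.
Linear factors from roots: (u - 1), (u + 1).
Complete factorization: h(u) = (u + 1)^2·(u - 1)^2·(u² + u - 1).
Factor degrees with multiplicity: 1 + 1 + 1 + 1 + 2 = 6.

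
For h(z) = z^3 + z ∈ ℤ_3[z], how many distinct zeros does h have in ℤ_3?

Evaluate at each of the 3 elements of ℤ_3:
h(0) = 0 → root; h(1) = 2; h(2) = 1.
Roots: {0}.

1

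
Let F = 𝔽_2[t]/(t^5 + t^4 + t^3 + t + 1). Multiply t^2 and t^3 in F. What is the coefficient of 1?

1

Multiply in 𝔽_2[t]: (t^2)·(t^3) = t^5.
Reduce using t^5 ≡ t^4 + t^3 + t + 1 (mod t^5 + t^4 + t^3 + t + 1).
Reduced: t^4 + t^3 + t + 1.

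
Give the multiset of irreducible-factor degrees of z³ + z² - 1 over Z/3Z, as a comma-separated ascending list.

Write f(z) = z³ + z² - 1.
Roots in Z/3Z: f(0) = 2; f(1) = 1; f(2) = 2.
Complete factorization: f(z) = (z³ + z² - 1).
Factor degrees with multiplicity: 3 = 3.

3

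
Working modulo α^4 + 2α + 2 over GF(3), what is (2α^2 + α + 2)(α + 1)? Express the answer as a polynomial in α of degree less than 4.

Multiply in GF(3)[α]: (2α^2 + α + 2)·(α + 1) = 2α^3 + 2.
Reduced: 2α^3 + 2.

2α^3 + 2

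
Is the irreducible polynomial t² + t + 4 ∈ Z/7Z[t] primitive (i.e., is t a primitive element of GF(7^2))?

No

Write f(t) = t² + t + 4.
|GF(7^2)^×| = 7^2 − 1 = 48. Prime factorization: 48 = 2^4·3.
f is primitive ⇔ t has order 48 in GF(7)[t]/(f), i.e. t^(48/q) ≠ 1 for each prime q | 48.
t^(24) mod f = 1
t^(16) mod f = 2.
Since t^(24) = 1, the order of t divides 24 < 48; not primitive.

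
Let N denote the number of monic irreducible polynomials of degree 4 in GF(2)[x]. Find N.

Gauss's count: N_{2}(4) = (1/4) Σ_{d|4} μ(4/d)·2^d.
Divisors of 4: 1, 2, 4; μ(4/d) for each: 0, -1, 1.
Σ = − 2^2 + 2^4 = 12.
N = 12/4 = 3.

3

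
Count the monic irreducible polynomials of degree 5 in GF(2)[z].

The number of monic irreducibles of degree 5 over GF(2) is (1/5)·Σ_{d∣5} μ(5/d) 2^d.
Divisors of 5: 1, 5; μ(5/d) for each: -1, 1.
Σ = − 2^1 + 2^5 = 30.
N = 30/5 = 6.

6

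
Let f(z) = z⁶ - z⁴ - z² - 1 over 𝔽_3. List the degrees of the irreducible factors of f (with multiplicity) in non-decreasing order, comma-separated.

3, 3

Roots in 𝔽_3: f(0) = 2; f(1) = 1; f(2) = 1.
Complete factorization: f(z) = (z³ + z² - 1)·(z³ - z² + 1).
Factor degrees with multiplicity: 3 + 3 = 6.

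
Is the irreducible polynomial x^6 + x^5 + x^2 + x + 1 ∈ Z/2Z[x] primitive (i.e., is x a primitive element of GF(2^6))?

Yes

Write f(x) = x^6 + x^5 + x^2 + x + 1.
|GF(2^6)^×| = 2^6 − 1 = 63. Prime factorization: 63 = 3^2·7.
f is primitive ⇔ x has order 63 in GF(2)[x]/(f), i.e. x^(63/q) ≠ 1 for each prime q | 63.
x^(21) mod f = x^5 + x^3 + x^2.
x^(9) mod f = x^3 + x^2 + 1.
None equal 1, so x has full order 63; f is primitive.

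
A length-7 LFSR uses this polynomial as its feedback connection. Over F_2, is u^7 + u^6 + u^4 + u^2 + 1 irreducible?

Write h(u) = u^7 + u^6 + u^4 + u^2 + 1.
Check for roots in F_2: h(0) = 1; h(1) = 1.
No roots, so no linear factors.
Monic irreducibles of degree 2 over GF(2): u^2 + u + 1.
None of them divide h (all give nonzero remainder).
Monic irreducibles of degree 3 over GF(2): u^3 + u + 1, u^3 + u^2 + 1.
None of them divide h (all give nonzero remainder).
No irreducible factor of degree ≤ 3 exists, so h is irreducible over GF(2).

Yes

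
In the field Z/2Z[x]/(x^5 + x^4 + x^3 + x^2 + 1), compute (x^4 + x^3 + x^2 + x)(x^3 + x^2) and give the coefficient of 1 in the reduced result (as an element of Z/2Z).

Multiply in Z/2Z[x]: (x^4 + x^3 + x^2 + x)·(x^3 + x^2) = x^7 + x^3.
Reduce using x^5 ≡ x^4 + x^3 + x^2 + 1 (mod x^5 + x^4 + x^3 + x^2 + 1).
Reduced: x^2 + x.

0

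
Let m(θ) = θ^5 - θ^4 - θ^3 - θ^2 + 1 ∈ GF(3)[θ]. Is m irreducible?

Check for roots in GF(3): m(0) = 1; m(1) = 2; m(2) = 2.
No roots, so no linear factors.
Monic irreducibles of degree 2 over GF(3): θ^2 + 1, θ^2 + θ - 1, θ^2 - θ - 1.
None of them divide m (all give nonzero remainder).
No irreducible factor of degree ≤ 2 exists, so m is irreducible over GF(3).

Yes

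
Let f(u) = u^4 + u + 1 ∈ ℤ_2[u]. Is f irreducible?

Check for roots in ℤ_2: f(0) = 1; f(1) = 1.
No roots, so no linear factors.
Monic irreducibles of degree 2 over GF(2): u^2 + u + 1.
None of them divide f (all give nonzero remainder).
No irreducible factor of degree ≤ 2 exists, so f is irreducible over GF(2).

Yes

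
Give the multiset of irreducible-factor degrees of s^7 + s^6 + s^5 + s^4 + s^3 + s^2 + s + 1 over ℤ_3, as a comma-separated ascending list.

1, 2, 2, 2

Write h(s) = s^7 + s^6 + s^5 + s^4 + s^3 + s^2 + s + 1.
Roots in ℤ_3: h(0) = 1; h(1) = 2; h(2) = 0 → root.
Linear factors from roots: (s + 1).
Complete factorization: h(s) = (s + 1)·(s^2 + 1)·(s^2 + s + 2)·(s^2 + 2s + 2).
Factor degrees with multiplicity: 1 + 2 + 2 + 2 = 7.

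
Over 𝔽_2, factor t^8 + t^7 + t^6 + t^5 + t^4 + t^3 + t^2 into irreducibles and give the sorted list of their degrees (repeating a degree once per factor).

Write f(t) = t^8 + t^7 + t^6 + t^5 + t^4 + t^3 + t^2.
Roots in 𝔽_2: f(0) = 0 → root; f(1) = 1.
Linear factors from roots: (t).
Complete factorization: f(t) = (t)^2·(t^3 + t + 1)·(t^3 + t^2 + 1).
Factor degrees with multiplicity: 1 + 1 + 3 + 3 = 8.

1, 1, 3, 3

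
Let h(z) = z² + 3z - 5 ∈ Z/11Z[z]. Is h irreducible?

Yes

Check each element of Z/11Z for a root: h(0)=6, h(1)=10, h(2)=5, h(3)=2, h(4)=1, h(5)=2, h(6)=5, h(7)=10, h(8)=6, h(9)=4, h(10)=4.
No roots. A degree-2 polynomial over a field with no linear factor is irreducible.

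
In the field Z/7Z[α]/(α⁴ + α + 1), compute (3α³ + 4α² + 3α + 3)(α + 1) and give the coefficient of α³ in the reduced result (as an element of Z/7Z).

0

Multiply in Z/7Z[α]: (3α³ + 4α² + 3α + 3)·(α + 1) = 3α⁴ + 6α + 3.
Reduce using α⁴ ≡ 6α + 6 (mod α⁴ + α + 1).
Reduced: 3α.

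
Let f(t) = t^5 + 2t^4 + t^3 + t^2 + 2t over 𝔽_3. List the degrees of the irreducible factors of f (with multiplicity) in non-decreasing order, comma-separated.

Roots in 𝔽_3: f(0) = 0 → root; f(1) = 1; f(2) = 2.
Linear factors from roots: (t).
Complete factorization: f(t) = (t)·(t^4 + 2t^3 + t^2 + t + 2).
Factor degrees with multiplicity: 1 + 4 = 5.

1, 4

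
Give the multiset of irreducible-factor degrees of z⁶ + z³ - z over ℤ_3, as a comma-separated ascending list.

Write g(z) = z⁶ + z³ - z.
Roots in ℤ_3: g(0) = 0 → root; g(1) = 1; g(2) = 1.
Linear factors from roots: (z).
Complete factorization: g(z) = (z)·(z² - z - 1)·(z³ + z² - z + 1).
Factor degrees with multiplicity: 1 + 2 + 3 = 6.

1, 2, 3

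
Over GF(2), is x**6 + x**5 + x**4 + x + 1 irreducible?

Yes

Write P(x) = x**6 + x**5 + x**4 + x + 1.
Check for roots in GF(2): P(0) = 1; P(1) = 1.
No roots, so no linear factors.
Monic irreducibles of degree 2 over GF(2): x**2 + x + 1.
None of them divide P (all give nonzero remainder).
Monic irreducibles of degree 3 over GF(2): x**3 + x + 1, x**3 + x**2 + 1.
None of them divide P (all give nonzero remainder).
No irreducible factor of degree ≤ 3 exists, so P is irreducible over GF(2).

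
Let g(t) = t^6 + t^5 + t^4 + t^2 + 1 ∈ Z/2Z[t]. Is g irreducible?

Check for roots in Z/2Z: g(0) = 1; g(1) = 1.
No roots, so no linear factors.
Monic irreducibles of degree 2 over GF(2): t^2 + t + 1.
None of them divide g (all give nonzero remainder).
Monic irreducibles of degree 3 over GF(2): t^3 + t + 1, t^3 + t^2 + 1.
None of them divide g (all give nonzero remainder).
No irreducible factor of degree ≤ 3 exists, so g is irreducible over GF(2).

Yes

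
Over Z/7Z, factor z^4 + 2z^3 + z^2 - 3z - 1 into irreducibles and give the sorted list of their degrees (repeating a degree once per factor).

Write f(z) = z^4 + 2z^3 + z^2 - 3z - 1.
Linear factors from roots: (z - 1).
Complete factorization: f(z) = (z - 1)·(z^3 + 3z^2 - 3z + 1).
Factor degrees with multiplicity: 1 + 3 = 4.

1, 3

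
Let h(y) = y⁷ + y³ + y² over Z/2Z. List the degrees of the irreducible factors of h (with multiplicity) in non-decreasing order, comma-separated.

Roots in Z/2Z: h(0) = 0 → root; h(1) = 1.
Linear factors from roots: (y).
Complete factorization: h(y) = (y)^2·(y² + y + 1)·(y³ + y² + 1).
Factor degrees with multiplicity: 1 + 1 + 2 + 3 = 7.

1, 1, 2, 3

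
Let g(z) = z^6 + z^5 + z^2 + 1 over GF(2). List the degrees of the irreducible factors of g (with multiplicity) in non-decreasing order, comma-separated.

1, 2, 3

Roots in GF(2): g(0) = 1; g(1) = 0 → root.
Linear factors from roots: (z + 1).
Complete factorization: g(z) = (z + 1)·(z^2 + z + 1)·(z^3 + z^2 + 1).
Factor degrees with multiplicity: 1 + 2 + 3 = 6.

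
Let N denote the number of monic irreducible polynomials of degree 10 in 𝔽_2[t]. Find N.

99

The number of monic irreducibles of degree 10 over GF(2) is (1/10)·Σ_{d∣10} μ(10/d) 2^d.
Divisors of 10: 1, 2, 5, 10; μ(10/d) for each: 1, -1, -1, 1.
Σ = 2^1 − 2^2 − 2^5 + 2^10 = 990.
N = 990/10 = 99.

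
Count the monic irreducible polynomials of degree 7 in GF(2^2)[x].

2340

The number of monic irreducibles of degree 7 over GF(4) is (1/7)·Σ_{d∣7} μ(7/d) 4^d.
Divisors of 7: 1, 7; μ(7/d) for each: -1, 1.
Σ = − 4^1 + 4^7 = 16380.
N = 16380/7 = 2340.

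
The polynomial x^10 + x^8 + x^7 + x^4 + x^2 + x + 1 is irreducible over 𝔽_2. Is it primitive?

Write f(x) = x^10 + x^8 + x^7 + x^4 + x^2 + x + 1.
|GF(2^10)^×| = 2^10 − 1 = 1023. Prime factorization: 1023 = 3·11·31.
f is primitive ⇔ x has order 1023 in GF(2)[x]/(f), i.e. x^(1023/q) ≠ 1 for each prime q | 1023.
x^(341) mod f = x^8 + x^7 + x^6 + x^3 + x^2.
x^(93) mod f = x^9 + x^7 + x^6 + x^5 + x^4 + x^2 + x + 1.
x^(33) mod f = x^6 + x^4 + x^3 + x.
None equal 1, so x has full order 1023; f is primitive.

Yes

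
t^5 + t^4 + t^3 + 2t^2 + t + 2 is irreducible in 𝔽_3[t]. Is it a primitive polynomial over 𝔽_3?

No

Write f(t) = t^5 + t^4 + t^3 + 2t^2 + t + 2.
|GF(3^5)^×| = 3^5 − 1 = 242. Prime factorization: 242 = 2·11^2.
f is primitive ⇔ t has order 242 in GF(3)[t]/(f), i.e. t^(242/q) ≠ 1 for each prime q | 242.
t^(121) mod f = 1
t^(22) mod f = 2t^4 + 2t^3 + 2.
Since t^(121) = 1, the order of t divides 121 < 242; not primitive.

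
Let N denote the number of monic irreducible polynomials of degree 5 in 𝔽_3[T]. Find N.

The number of monic irreducibles of degree 5 over GF(3) is (1/5)·Σ_{d∣5} μ(5/d) 3^d.
Divisors of 5: 1, 5; μ(5/d) for each: -1, 1.
Σ = − 3^1 + 3^5 = 240.
N = 240/5 = 48.

48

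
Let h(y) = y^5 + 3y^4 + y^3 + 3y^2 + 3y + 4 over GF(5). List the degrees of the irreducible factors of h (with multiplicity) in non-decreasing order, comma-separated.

Roots in GF(5): h(0) = 4; h(1) = 0 → root; h(2) = 0 → root; h(3) = 3; h(4) = 0 → root.
Linear factors from roots: (y + 4), (y + 3), (y + 1).
Complete factorization: h(y) = (y + 1)·(y + 3)·(y + 4)·(y^2 + 2).
Factor degrees with multiplicity: 1 + 1 + 1 + 2 = 5.

1, 1, 1, 2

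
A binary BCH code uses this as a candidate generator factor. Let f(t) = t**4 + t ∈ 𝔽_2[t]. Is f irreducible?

No

Check for roots in 𝔽_2: f(0) = 0 → root; f(1) = 0 → root.
f(0) = 0, so (t) divides f(t); f is reducible.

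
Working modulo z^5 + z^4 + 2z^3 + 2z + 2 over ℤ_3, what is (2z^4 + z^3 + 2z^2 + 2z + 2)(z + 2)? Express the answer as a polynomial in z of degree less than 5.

2z

Multiply in ℤ_3[z]: (2z^4 + z^3 + 2z^2 + 2z + 2)·(z + 2) = 2z^5 + 2z^4 + z^3 + 1.
Reduce using z^5 ≡ 2z^4 + z^3 + z + 1 (mod z^5 + z^4 + 2z^3 + 2z + 2).
Reduced: 2z.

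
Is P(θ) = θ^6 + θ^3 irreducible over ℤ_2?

Check for roots in ℤ_2: P(0) = 0 → root; P(1) = 0 → root.
P(0) = 0, so (θ) divides P(θ); P is reducible.

No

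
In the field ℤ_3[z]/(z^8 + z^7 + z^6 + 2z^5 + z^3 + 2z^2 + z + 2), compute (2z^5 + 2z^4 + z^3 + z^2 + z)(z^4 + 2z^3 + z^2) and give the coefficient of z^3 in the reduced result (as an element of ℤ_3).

Multiply in ℤ_3[z]: (2z^5 + 2z^4 + z^3 + z^2 + z)·(z^4 + 2z^3 + z^2) = 2z^9 + z^7 + 2z^6 + z^5 + z^3.
Reduce using z^8 ≡ 2z^7 + 2z^6 + z^5 + 2z^3 + z^2 + 2z + 1 (mod z^8 + z^7 + z^6 + 2z^5 + z^3 + 2z^2 + z + 2).
Reduced: z^7 + 2z^5 + z^4 + 2z^3 + 2z^2 + z + 1.

2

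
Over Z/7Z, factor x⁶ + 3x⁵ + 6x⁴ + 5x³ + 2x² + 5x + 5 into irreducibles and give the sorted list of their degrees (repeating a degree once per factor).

Write f(x) = x⁶ + 3x⁵ + 6x⁴ + 5x³ + 2x² + 5x + 5.
Complete factorization: f(x) = (x⁶ + 3x⁵ + 6x⁴ + 5x³ + 2x² + 5x + 5).
Factor degrees with multiplicity: 6 = 6.

6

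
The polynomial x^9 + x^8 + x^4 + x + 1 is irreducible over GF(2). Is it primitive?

Yes

Write f(x) = x^9 + x^8 + x^4 + x + 1.
|GF(2^9)^×| = 2^9 − 1 = 511. Prime factorization: 511 = 7·73.
f is primitive ⇔ x has order 511 in GF(2)[x]/(f), i.e. x^(511/q) ≠ 1 for each prime q | 511.
x^(73) mod f = x^4 + x^3 + x + 1.
x^(7) mod f = x^7.
None equal 1, so x has full order 511; f is primitive.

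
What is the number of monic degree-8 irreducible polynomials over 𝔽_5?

By the necklace-counting formula, N_5(8) = (1/8) Σ_{d|8} μ(8/d)·5^d.
Divisors of 8: 1, 2, 4, 8; μ(8/d) for each: 0, 0, -1, 1.
Σ = − 5^4 + 5^8 = 390000.
N = 390000/8 = 48750.

48750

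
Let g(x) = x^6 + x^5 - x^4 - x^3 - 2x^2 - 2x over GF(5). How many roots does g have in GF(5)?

4

Evaluate at each of the 5 elements of GF(5):
g(0) = 0 → root; g(1) = 1; g(2) = 0 → root; g(3) = 0 → root; g(4) = 0 → root.
Roots: {0, 2, 3, 4}.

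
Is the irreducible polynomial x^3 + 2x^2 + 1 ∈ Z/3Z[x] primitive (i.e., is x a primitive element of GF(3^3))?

Write f(x) = x^3 + 2x^2 + 1.
|GF(3^3)^×| = 3^3 − 1 = 26. Prime factorization: 26 = 2·13.
f is primitive ⇔ x has order 26 in GF(3)[x]/(f), i.e. x^(26/q) ≠ 1 for each prime q | 26.
x^(13) mod f = 2.
x^(2) mod f = x^2.
None equal 1, so x has full order 26; f is primitive.

Yes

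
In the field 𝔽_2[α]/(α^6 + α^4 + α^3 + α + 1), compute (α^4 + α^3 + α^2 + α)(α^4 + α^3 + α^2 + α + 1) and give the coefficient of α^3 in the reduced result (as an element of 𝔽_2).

0

Multiply in 𝔽_2[α]: (α^4 + α^3 + α^2 + α)·(α^4 + α^3 + α^2 + α + 1) = α^8 + α^6 + α^3 + α.
Reduce using α^6 ≡ α^4 + α^3 + α + 1 (mod α^6 + α^4 + α^3 + α + 1).
Reduced: α^5 + α^2 + α.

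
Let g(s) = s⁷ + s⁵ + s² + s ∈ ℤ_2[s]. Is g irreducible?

No

Check for roots in ℤ_2: g(0) = 0 → root; g(1) = 0 → root.
g(0) = 0, so (s) divides g(s); g is reducible.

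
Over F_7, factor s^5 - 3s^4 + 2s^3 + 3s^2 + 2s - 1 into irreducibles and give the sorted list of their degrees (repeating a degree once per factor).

5

Write h(s) = s^5 - 3s^4 + 2s^3 + 3s^2 + 2s - 1.
Complete factorization: h(s) = (s^5 - 3s^4 + 2s^3 + 3s^2 + 2s - 1).
Factor degrees with multiplicity: 5 = 5.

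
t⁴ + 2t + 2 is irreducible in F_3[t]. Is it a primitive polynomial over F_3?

Write f(t) = t⁴ + 2t + 2.
|GF(3^4)^×| = 3^4 − 1 = 80. Prime factorization: 80 = 2^4·5.
f is primitive ⇔ t has order 80 in GF(3)[t]/(f), i.e. t^(80/q) ≠ 1 for each prime q | 80.
t^(40) mod f = 2.
t^(16) mod f = t³ + 2t + 2.
None equal 1, so t has full order 80; f is primitive.

Yes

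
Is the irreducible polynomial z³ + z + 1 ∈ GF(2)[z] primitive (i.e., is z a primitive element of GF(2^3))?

Yes

Write f(z) = z³ + z + 1.
|GF(2^3)^×| = 2^3 − 1 = 7. Prime factorization: 7 = 7.
f is primitive ⇔ z has order 7 in GF(2)[z]/(f), i.e. z^(7/q) ≠ 1 for each prime q | 7.
z^(1) mod f = z.
None equal 1, so z has full order 7; f is primitive.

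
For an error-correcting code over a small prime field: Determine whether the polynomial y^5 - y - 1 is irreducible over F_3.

Yes

Write g(y) = y^5 - y - 1.
Check for roots in F_3: g(0) = 2; g(1) = 2; g(2) = 2.
No roots, so no linear factors.
Monic irreducibles of degree 2 over GF(3): y^2 + 1, y^2 + y - 1, y^2 - y - 1.
None of them divide g (all give nonzero remainder).
No irreducible factor of degree ≤ 2 exists, so g is irreducible over GF(3).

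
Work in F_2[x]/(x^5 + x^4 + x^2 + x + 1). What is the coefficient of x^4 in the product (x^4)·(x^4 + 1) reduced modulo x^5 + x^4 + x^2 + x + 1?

Multiply in F_2[x]: (x^4)·(x^4 + 1) = x^8 + x^4.
Reduce using x^5 ≡ x^4 + x^2 + x + 1 (mod x^5 + x^4 + x^2 + x + 1).
Reduced: x^4 + x^3 + x.

1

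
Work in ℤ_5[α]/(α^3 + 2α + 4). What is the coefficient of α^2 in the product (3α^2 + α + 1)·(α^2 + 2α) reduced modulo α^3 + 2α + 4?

2

Multiply in ℤ_5[α]: (3α^2 + α + 1)·(α^2 + 2α) = 3α^4 + 2α^3 + 3α^2 + 2α.
Reduce using α^3 ≡ 3α + 1 (mod α^3 + 2α + 4).
Reduced: 2α^2 + α + 2.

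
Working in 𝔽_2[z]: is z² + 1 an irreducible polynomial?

No

Write m(z) = z² + 1.
Check for roots in 𝔽_2: m(0) = 1; m(1) = 0 → root.
m(1) = 0, so (z − 1) divides m(z); m is reducible.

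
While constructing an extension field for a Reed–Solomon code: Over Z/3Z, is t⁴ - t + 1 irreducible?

No

Write g(t) = t⁴ - t + 1.
Check for roots in Z/3Z: g(0) = 1; g(1) = 1; g(2) = 0 → root.
g(2) = 0, so (t − 2) divides g(t); g is reducible.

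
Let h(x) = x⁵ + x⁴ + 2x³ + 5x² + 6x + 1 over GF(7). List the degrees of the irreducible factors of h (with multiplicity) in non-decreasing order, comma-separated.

5

Complete factorization: h(x) = (x⁵ + x⁴ + 2x³ + 5x² + 6x + 1).
Factor degrees with multiplicity: 5 = 5.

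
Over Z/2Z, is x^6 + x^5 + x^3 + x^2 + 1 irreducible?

Yes

Write h(x) = x^6 + x^5 + x^3 + x^2 + 1.
Check for roots in Z/2Z: h(0) = 1; h(1) = 1.
No roots, so no linear factors.
Monic irreducibles of degree 2 over GF(2): x^2 + x + 1.
None of them divide h (all give nonzero remainder).
Monic irreducibles of degree 3 over GF(2): x^3 + x + 1, x^3 + x^2 + 1.
None of them divide h (all give nonzero remainder).
No irreducible factor of degree ≤ 3 exists, so h is irreducible over GF(2).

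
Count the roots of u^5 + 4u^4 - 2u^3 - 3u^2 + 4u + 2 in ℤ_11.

2

Write g(u) = u^5 + 4u^4 - 2u^3 - 3u^2 + 4u + 2.
Evaluate at each of the 11 elements of ℤ_11:
g(0) = 2; g(1) = 6; g(2) = 1; g(3) = 5; g(4) = 9; g(5) = 9; g(6) = 5; g(7) = 0 → root; g(8) = 10; g(9) = 8; g(10) = 0 → root.
Roots: {7, 10}.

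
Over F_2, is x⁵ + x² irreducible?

No

Write P(x) = x⁵ + x².
Check for roots in F_2: P(0) = 0 → root; P(1) = 0 → root.
P(0) = 0, so (x) divides P(x); P is reducible.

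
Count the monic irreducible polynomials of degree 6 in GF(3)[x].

116

Gauss's count: N_{3}(6) = (1/6) Σ_{d|6} μ(6/d)·3^d.
Divisors of 6: 1, 2, 3, 6; μ(6/d) for each: 1, -1, -1, 1.
Σ = 3^1 − 3^2 − 3^3 + 3^6 = 696.
N = 696/6 = 116.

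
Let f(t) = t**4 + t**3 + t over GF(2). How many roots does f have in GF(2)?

Evaluate at each of the 2 elements of GF(2):
f(0) = 0 → root; f(1) = 1.
Roots: {0}.

1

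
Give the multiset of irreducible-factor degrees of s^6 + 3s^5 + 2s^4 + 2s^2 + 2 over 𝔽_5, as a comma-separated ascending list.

Write f(s) = s^6 + 3s^5 + 2s^4 + 2s^2 + 2.
Roots in 𝔽_5: f(0) = 2; f(1) = 0 → root; f(2) = 2; f(3) = 0 → root; f(4) = 4.
Linear factors from roots: (s + 4), (s + 2).
Complete factorization: f(s) = (s + 2)·(s + 4)·(s^4 + 2s^3 + 2s^2 + 2s + 4).
Factor degrees with multiplicity: 1 + 1 + 4 = 6.

1, 1, 4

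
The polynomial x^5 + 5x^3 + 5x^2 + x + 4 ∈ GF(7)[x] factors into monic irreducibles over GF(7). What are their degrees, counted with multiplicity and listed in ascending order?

Write f(x) = x^5 + 5x^3 + 5x^2 + x + 4.
Linear factors from roots: (x + 5).
Complete factorization: f(x) = (x + 5)^2·(x^3 + 4x^2 + 3x + 1).
Factor degrees with multiplicity: 1 + 1 + 3 = 5.

1, 1, 3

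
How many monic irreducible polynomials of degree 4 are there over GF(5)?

By the necklace-counting formula, N_5(4) = (1/4) Σ_{d|4} μ(4/d)·5^d.
Divisors of 4: 1, 2, 4; μ(4/d) for each: 0, -1, 1.
Σ = − 5^2 + 5^4 = 600.
N = 600/4 = 150.

150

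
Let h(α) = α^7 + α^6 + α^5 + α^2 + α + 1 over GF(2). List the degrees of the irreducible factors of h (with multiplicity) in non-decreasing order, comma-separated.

Roots in GF(2): h(0) = 1; h(1) = 0 → root.
Linear factors from roots: (α + 1).
Complete factorization: h(α) = (α + 1)·(α^2 + α + 1)·(α^4 + α^3 + α^2 + α + 1).
Factor degrees with multiplicity: 1 + 2 + 4 = 7.

1, 2, 4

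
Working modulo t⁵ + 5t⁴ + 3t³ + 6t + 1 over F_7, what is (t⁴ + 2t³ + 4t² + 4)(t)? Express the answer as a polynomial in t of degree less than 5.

4t^4 + t^3 + 5t + 6

Multiply in F_7[t]: (t⁴ + 2t³ + 4t² + 4)·(t) = t⁵ + 2t⁴ + 4t³ + 4t.
Reduce using t⁵ ≡ 2t⁴ + 4t³ + t + 6 (mod t⁵ + 5t⁴ + 3t³ + 6t + 1).
Reduced: 4t⁴ + t³ + 5t + 6.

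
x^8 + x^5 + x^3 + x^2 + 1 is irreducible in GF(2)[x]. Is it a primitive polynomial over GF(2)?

Write f(x) = x^8 + x^5 + x^3 + x^2 + 1.
|GF(2^8)^×| = 2^8 − 1 = 255. Prime factorization: 255 = 3·5·17.
f is primitive ⇔ x has order 255 in GF(2)[x]/(f), i.e. x^(255/q) ≠ 1 for each prime q | 255.
x^(85) mod f = x^7 + x^5 + x^4 + x^3 + x^2 + x.
x^(51) mod f = x^7 + x^6 + x^4 + x^3 + x^2.
x^(15) mod f = x^7 + x^6 + x^5 + x^2.
None equal 1, so x has full order 255; f is primitive.

Yes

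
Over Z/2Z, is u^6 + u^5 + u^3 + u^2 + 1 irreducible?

Write P(u) = u^6 + u^5 + u^3 + u^2 + 1.
Check for roots in Z/2Z: P(0) = 1; P(1) = 1.
No roots, so no linear factors.
Monic irreducibles of degree 2 over GF(2): u^2 + u + 1.
None of them divide P (all give nonzero remainder).
Monic irreducibles of degree 3 over GF(2): u^3 + u + 1, u^3 + u^2 + 1.
None of them divide P (all give nonzero remainder).
No irreducible factor of degree ≤ 3 exists, so P is irreducible over GF(2).

Yes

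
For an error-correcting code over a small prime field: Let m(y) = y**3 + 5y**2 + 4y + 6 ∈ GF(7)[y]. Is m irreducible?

Check for roots in GF(7): m(0) = 6; m(1) = 2; m(2) = 0 → root; m(3) = 6; m(4) = 5; m(5) = 3; m(6) = 6.
m(2) = 0, so (y − 2) divides m(y); m is reducible.

No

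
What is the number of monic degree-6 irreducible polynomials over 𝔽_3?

By the necklace-counting formula, N_3(6) = (1/6) Σ_{d|6} μ(6/d)·3^d.
Divisors of 6: 1, 2, 3, 6; μ(6/d) for each: 1, -1, -1, 1.
Σ = 3^1 − 3^2 − 3^3 + 3^6 = 696.
N = 696/6 = 116.

116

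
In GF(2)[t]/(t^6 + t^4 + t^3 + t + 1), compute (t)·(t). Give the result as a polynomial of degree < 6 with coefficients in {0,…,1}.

Multiply in GF(2)[t]: (t)·(t) = t^2.
Reduced: t^2.

t^2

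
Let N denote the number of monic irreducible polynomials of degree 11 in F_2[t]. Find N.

186

The number of monic irreducibles of degree 11 over GF(2) is (1/11)·Σ_{d∣11} μ(11/d) 2^d.
Divisors of 11: 1, 11; μ(11/d) for each: -1, 1.
Σ = − 2^1 + 2^11 = 2046.
N = 2046/11 = 186.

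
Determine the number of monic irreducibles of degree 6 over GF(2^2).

x^(4^6) − x is the product of all monic irreducibles of degree dividing 6; Möbius inversion gives N = (1/6) Σ μ(6/d)·4^d.
Divisors of 6: 1, 2, 3, 6; μ(6/d) for each: 1, -1, -1, 1.
Σ = 4^1 − 4^2 − 4^3 + 4^6 = 4020.
N = 4020/6 = 670.

670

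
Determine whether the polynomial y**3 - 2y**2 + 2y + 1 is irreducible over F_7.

Yes

Write m(y) = y**3 - 2y**2 + 2y + 1.
Check for roots in F_7: m(0) = 1; m(1) = 2; m(2) = 5; m(3) = 2; m(4) = 6; m(5) = 2; m(6) = 3.
No roots. A degree-3 polynomial over a field with no linear factor is irreducible.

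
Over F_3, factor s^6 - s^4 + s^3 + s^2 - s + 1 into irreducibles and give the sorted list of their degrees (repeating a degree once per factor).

6

Write g(s) = s^6 - s^4 + s^3 + s^2 - s + 1.
Roots in F_3: g(0) = 1; g(1) = 2; g(2) = 2.
Complete factorization: g(s) = (s^6 - s^4 + s^3 + s^2 - s + 1).
Factor degrees with multiplicity: 6 = 6.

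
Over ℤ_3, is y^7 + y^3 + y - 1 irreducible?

Write h(y) = y^7 + y^3 + y - 1.
Check for roots in ℤ_3: h(0) = 2; h(1) = 2; h(2) = 2.
No roots, so no linear factors.
Monic irreducibles of degree 2 over GF(3): y^2 + 1, y^2 + y - 1, y^2 - y - 1.
None of them divide h (all give nonzero remainder).
Degree-3 irreducible divisors: test the 8 monic irreducibles of degree 3 over GF(3).
None of them divide h (all give nonzero remainder).
No irreducible factor of degree ≤ 3 exists, so h is irreducible over GF(3).

Yes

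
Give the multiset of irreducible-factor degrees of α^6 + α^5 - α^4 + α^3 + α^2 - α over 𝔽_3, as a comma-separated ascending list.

1, 1, 1, 1, 2

Write f(α) = α^6 + α^5 - α^4 + α^3 + α^2 - α.
Roots in 𝔽_3: f(0) = 0 → root; f(1) = 2; f(2) = 0 → root.
Linear factors from roots: (α), (α + 1).
Complete factorization: f(α) = (α)·(α + 1)^3·(α^2 + α - 1).
Factor degrees with multiplicity: 1 + 1 + 1 + 1 + 2 = 6.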